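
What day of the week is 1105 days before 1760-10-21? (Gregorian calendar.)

Wednesday

First find the weekday of Oct 21, 1760. Doomsday rule: the anchor day for the 1700s is Sunday. For year 60: 60÷12 = 5 r 0, and 0÷4 = 0, so 5+0+0 = 5.
Sunday + 5 ≡ Friday — that's 1760's doomsday.
In October the doomsday date is Oct 10.
Oct 21 is 11 days after Oct 10; 11 mod 7 = 4, so Friday + 4 = Tuesday.
1105 mod 7 = 6, so 1105 days before a Tuesday is Tuesday − 6 = Wednesday.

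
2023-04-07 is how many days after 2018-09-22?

Sep 22, 2018 → Sep 22, 2019: 365 days.
Sep 22, 2019 → Sep 22, 2020: 366 days (Feb 29, 2020 is in that span).
Sep 22, 2020 → Sep 22, 2021: 365 days.
Sep 22, 2021 → Sep 22, 2022: 365 days.
Sep 22, 2022 → Oct 22, 2022: 30 days (September has 30).
Oct 22, 2022 → Nov 22, 2022: 31 days (October has 31).
Nov 22, 2022 → Dec 22, 2022: 30 days (November has 30).
Dec 22, 2022 → Jan 22, 2023: 31 days (December has 31).
Jan 22, 2023 → Feb 22, 2023: 31 days (January has 31).
Feb 22, 2023 → Mar 22, 2023: 28 days (February has 28).
Mar 22, 2023 → Apr 7, 2023: 16 days.
Total: 1658 days.

1658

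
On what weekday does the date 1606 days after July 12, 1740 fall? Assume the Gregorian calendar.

First find the weekday of Jul 12, 1740. Doomsday rule: the anchor day for the 1700s is Sunday. For year 40: 40÷12 = 3 r 4, and 4÷4 = 1, so 3+4+1 = 8.
Sunday + 8 ≡ Monday — that's 1740's doomsday.
In July the doomsday date is Jul 11.
Jul 12 is 1 day after Jul 11; 1 mod 7 = 1, so Monday + 1 = Tuesday.
1606 mod 7 = 3, so 1606 days after a Tuesday is Tuesday + 3 = Friday.

Friday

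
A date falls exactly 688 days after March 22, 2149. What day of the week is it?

First find the weekday of Mar 22, 2149. Doomsday rule: the anchor day for the 2100s is Sunday. For year 49: 49÷12 = 4 r 1, and 1÷4 = 0, so 4+1+0 = 5.
Sunday + 5 ≡ Friday — that's 2149's doomsday.
In March the doomsday date is Mar 14.
Mar 22 is 8 days after Mar 14; 8 mod 7 = 1, so Friday + 1 = Saturday.
688 mod 7 = 2, so 688 days after a Saturday is Saturday + 2 = Monday.

Monday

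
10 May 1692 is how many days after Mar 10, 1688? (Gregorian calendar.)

Mar 10, 1688 → Mar 10, 1689: 365 days.
Mar 10, 1689 → Mar 10, 1690: 365 days.
Mar 10, 1690 → Mar 10, 1691: 365 days.
Mar 10, 1691 → Mar 10, 1692: 366 days (Feb 29, 1692 is in that span).
Mar 10, 1692 → Apr 10, 1692: 31 days (March has 31).
Apr 10, 1692 → May 10, 1692: 30 days.
Total: 1522 days.

1522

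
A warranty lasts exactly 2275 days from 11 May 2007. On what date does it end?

August 2, 2013

+366 (one year; includes Feb 29, 2008) → May 11, 2008 (1909 left).
+365 (one year) → May 11, 2009 (1544 left).
+365 (one year) → May 11, 2010 (1179 left).
+365 (one year) → May 11, 2011 (814 left).
+366 (one year; includes Feb 29, 2012) → May 11, 2012 (448 left).
+365 (one year) → May 11, 2013 (83 left).
May has 31 days: +21 → Jun 1, 2013 (62 left).
Jun has 30 days: +30 → Jul 1, 2013 (32 left).
Jul has 31 days: +31 → Aug 1, 2013 (1 left).
+1 → Aug 2, 2013.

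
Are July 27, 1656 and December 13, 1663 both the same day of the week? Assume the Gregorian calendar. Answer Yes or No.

Yes

From Jul 27, 1656 to Dec 13, 1663 is 2695 days.
2695 mod 7 = 0, so they are the same weekday.
(Jul 27, 1656 is a Thursday; Dec 13, 1663 is a Thursday.)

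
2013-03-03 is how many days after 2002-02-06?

4043

Feb 6, 2002 → Feb 6, 2003: 365 days.
Feb 6, 2003 → Feb 6, 2004: 365 days.
Feb 6, 2004 → Feb 6, 2005: 366 days (Feb 29, 2004 is in that span).
Feb 6, 2005 → Feb 6, 2006: 365 days.
Feb 6, 2006 → Feb 6, 2007: 365 days.
Feb 6, 2007 → Feb 6, 2008: 365 days.
Feb 6, 2008 → Feb 6, 2009: 366 days (Feb 29, 2008 is in that span).
Feb 6, 2009 → Feb 6, 2010: 365 days.
Feb 6, 2010 → Feb 6, 2011: 365 days.
Feb 6, 2011 → Feb 6, 2012: 365 days.
Feb 6, 2012 → Mar 6, 2012: 29 days (February has 29).
Mar 6, 2012 → Apr 6, 2012: 31 days (March has 31).
Apr 6, 2012 → May 6, 2012: 30 days (April has 30).
May 6, 2012 → Jun 6, 2012: 31 days (May has 31).
Jun 6, 2012 → Jul 6, 2012: 30 days (June has 30).
Jul 6, 2012 → Aug 6, 2012: 31 days (July has 31).
Aug 6, 2012 → Sep 6, 2012: 31 days (August has 31).
Sep 6, 2012 → Oct 6, 2012: 30 days (September has 30).
Oct 6, 2012 → Nov 6, 2012: 31 days (October has 31).
Nov 6, 2012 → Dec 6, 2012: 30 days (November has 30).
Dec 6, 2012 → Jan 6, 2013: 31 days (December has 31).
Jan 6, 2013 → Feb 6, 2013: 31 days (January has 31).
Feb 6, 2013 → Mar 3, 2013: 25 days.
Total: 4043 days.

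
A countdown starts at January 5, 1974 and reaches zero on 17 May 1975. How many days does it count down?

Jan 5, 1974 → Jan 5, 1975: 365 days.
Jan 5, 1975 → Feb 5, 1975: 31 days (January has 31).
Feb 5, 1975 → Mar 5, 1975: 28 days (February has 28).
Mar 5, 1975 → Apr 5, 1975: 31 days (March has 31).
Apr 5, 1975 → May 5, 1975: 30 days (April has 30).
May 5, 1975 → May 17, 1975: 12 days.
Total: 497 days.

497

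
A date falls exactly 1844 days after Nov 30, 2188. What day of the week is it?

First find the weekday of Nov 30, 2188. Doomsday rule: the anchor day for the 2100s is Sunday. For year 88: 88÷12 = 7 r 4, and 4÷4 = 1, so 7+4+1 = 12.
Sunday + 12 ≡ Friday — that's 2188's doomsday.
In November the doomsday date is Nov 7.
Nov 30 is 23 days after Nov 7; 23 mod 7 = 2, so Friday + 2 = Sunday.
1844 mod 7 = 3, so 1844 days after a Sunday is Sunday + 3 = Wednesday.

Wednesday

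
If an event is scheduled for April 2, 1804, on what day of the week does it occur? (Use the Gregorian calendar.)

Doomsday rule: the anchor day for the 1800s is Friday. For year 04: 4÷12 = 0 r 4, and 4÷4 = 1, so 0+4+1 = 5.
Friday + 5 ≡ Wednesday — that's 1804's doomsday.
In April the doomsday date is Apr 4.
Apr 2 is 2 days before Apr 4; 2 mod 7 = 2, so Wednesday − 2 = Monday.

Monday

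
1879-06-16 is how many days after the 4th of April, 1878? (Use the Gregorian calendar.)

Apr 4, 1878 → Apr 4, 1879: 365 days.
Apr 4, 1879 → May 4, 1879: 30 days (April has 30).
May 4, 1879 → Jun 4, 1879: 31 days (May has 31).
Jun 4, 1879 → Jun 16, 1879: 12 days.
Total: 438 days.

438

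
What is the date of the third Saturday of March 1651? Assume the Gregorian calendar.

March 1, 1651 is a Wednesday.
The first Saturday is therefore March 4 (3 days later).
The third Saturday is 4 + 2×7 = March 18.

March 18, 1651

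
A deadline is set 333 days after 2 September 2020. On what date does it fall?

August 1, 2021

Sep has 30 days: +29 → Oct 1, 2020 (304 left).
Oct has 31 days: +31 → Nov 1, 2020 (273 left).
Nov has 30 days: +30 → Dec 1, 2020 (243 left).
Dec has 31 days: +31 → Jan 1, 2021 (212 left).
Jan has 31 days: +31 → Feb 1, 2021 (181 left).
Feb has 28 days: +28 → Mar 1, 2021 (153 left).
Mar has 31 days: +31 → Apr 1, 2021 (122 left).
Apr has 30 days: +30 → May 1, 2021 (92 left).
May has 31 days: +31 → Jun 1, 2021 (61 left).
Jun has 30 days: +30 → Jul 1, 2021 (31 left).
Jul has 31 days: +31 → Aug 1, 2021 (0 left).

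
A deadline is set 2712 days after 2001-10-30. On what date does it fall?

+365 (one year) → Oct 30, 2002 (2347 left).
+365 (one year) → Oct 30, 2003 (1982 left).
+366 (one year; includes Feb 29, 2004) → Oct 30, 2004 (1616 left).
+365 (one year) → Oct 30, 2005 (1251 left).
+365 (one year) → Oct 30, 2006 (886 left).
+365 (one year) → Oct 30, 2007 (521 left).
+366 (one year; includes Feb 29, 2008) → Oct 30, 2008 (155 left).
Oct has 31 days: +2 → Nov 1, 2008 (153 left).
Nov has 30 days: +30 → Dec 1, 2008 (123 left).
Dec has 31 days: +31 → Jan 1, 2009 (92 left).
Jan has 31 days: +31 → Feb 1, 2009 (61 left).
Feb has 28 days: +28 → Mar 1, 2009 (33 left).
Mar has 31 days: +31 → Apr 1, 2009 (2 left).
+2 → Apr 3, 2009.

April 3, 2009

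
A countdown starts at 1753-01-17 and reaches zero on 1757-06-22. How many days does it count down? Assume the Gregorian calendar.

1617

Jan 17, 1753 → Jan 17, 1754: 365 days.
Jan 17, 1754 → Jan 17, 1755: 365 days.
Jan 17, 1755 → Jan 17, 1756: 365 days.
Jan 17, 1756 → Jan 17, 1757: 366 days (Feb 29, 1756 is in that span).
Jan 17, 1757 → Feb 17, 1757: 31 days (January has 31).
Feb 17, 1757 → Mar 17, 1757: 28 days (February has 28).
Mar 17, 1757 → Apr 17, 1757: 31 days (March has 31).
Apr 17, 1757 → May 17, 1757: 30 days (April has 30).
May 17, 1757 → Jun 17, 1757: 31 days (May has 31).
Jun 17, 1757 → Jun 22, 1757: 5 days.
Total: 1617 days.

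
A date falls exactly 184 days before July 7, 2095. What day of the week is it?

Tuesday

Jul 7, 2095 is a Thursday.
184 mod 7 = 2, so 184 days before a Thursday is Thursday − 2 = Tuesday.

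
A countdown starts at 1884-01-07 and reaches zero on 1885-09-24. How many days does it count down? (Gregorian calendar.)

626

Jan 7, 1884 → Jan 7, 1885: 366 days (Feb 29, 1884 is in that span).
Jan 7, 1885 → Feb 7, 1885: 31 days (January has 31).
Feb 7, 1885 → Mar 7, 1885: 28 days (February has 28).
Mar 7, 1885 → Apr 7, 1885: 31 days (March has 31).
Apr 7, 1885 → May 7, 1885: 30 days (April has 30).
May 7, 1885 → Jun 7, 1885: 31 days (May has 31).
Jun 7, 1885 → Jul 7, 1885: 30 days (June has 30).
Jul 7, 1885 → Aug 7, 1885: 31 days (July has 31).
Aug 7, 1885 → Sep 7, 1885: 31 days (August has 31).
Sep 7, 1885 → Sep 24, 1885: 17 days.
Total: 626 days.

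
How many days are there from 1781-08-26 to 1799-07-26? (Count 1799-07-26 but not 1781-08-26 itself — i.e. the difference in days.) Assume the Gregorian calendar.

6543

Aug 26, 1781 → Aug 26, 1782: 365 days.
Aug 26, 1782 → Aug 26, 1783: 365 days.
Aug 26, 1783 → Aug 26, 1784: 366 days (Feb 29, 1784 is in that span).
Aug 26, 1784 → Aug 26, 1785: 365 days.
Aug 26, 1785 → Aug 26, 1786: 365 days.
Aug 26, 1786 → Aug 26, 1787: 365 days.
Aug 26, 1787 → Aug 26, 1788: 366 days (Feb 29, 1788 is in that span).
Aug 26, 1788 → Aug 26, 1789: 365 days.
Aug 26, 1789 → Aug 26, 1790: 365 days.
Aug 26, 1790 → Aug 26, 1791: 365 days.
Aug 26, 1791 → Aug 26, 1792: 366 days (Feb 29, 1792 is in that span).
Aug 26, 1792 → Aug 26, 1793: 365 days.
Aug 26, 1793 → Aug 26, 1794: 365 days.
Aug 26, 1794 → Aug 26, 1795: 365 days.
Aug 26, 1795 → Aug 26, 1796: 366 days (Feb 29, 1796 is in that span).
Aug 26, 1796 → Aug 26, 1797: 365 days.
Aug 26, 1797 → Aug 26, 1798: 365 days.
Aug 26, 1798 → Sep 26, 1798: 31 days (August has 31).
Sep 26, 1798 → Oct 26, 1798: 30 days (September has 30).
Oct 26, 1798 → Nov 26, 1798: 31 days (October has 31).
Nov 26, 1798 → Dec 26, 1798: 30 days (November has 30).
Dec 26, 1798 → Jan 26, 1799: 31 days (December has 31).
Jan 26, 1799 → Feb 26, 1799: 31 days (January has 31).
Feb 26, 1799 → Mar 26, 1799: 28 days (February has 28).
Mar 26, 1799 → Apr 26, 1799: 31 days (March has 31).
Apr 26, 1799 → May 26, 1799: 30 days (April has 30).
May 26, 1799 → Jun 26, 1799: 31 days (May has 31).
Jun 26, 1799 → Jul 26, 1799: 30 days.
Total: 6543 days.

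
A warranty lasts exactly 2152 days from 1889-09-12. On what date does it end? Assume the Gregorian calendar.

August 4, 1895

+365 (one year) → Sep 12, 1890 (1787 left).
+365 (one year) → Sep 12, 1891 (1422 left).
+366 (one year; includes Feb 29, 1892) → Sep 12, 1892 (1056 left).
+365 (one year) → Sep 12, 1893 (691 left).
+365 (one year) → Sep 12, 1894 (326 left).
Sep has 30 days: +19 → Oct 1, 1894 (307 left).
Oct has 31 days: +31 → Nov 1, 1894 (276 left).
Nov has 30 days: +30 → Dec 1, 1894 (246 left).
Dec has 31 days: +31 → Jan 1, 1895 (215 left).
Jan has 31 days: +31 → Feb 1, 1895 (184 left).
Feb has 28 days: +28 → Mar 1, 1895 (156 left).
Mar has 31 days: +31 → Apr 1, 1895 (125 left).
Apr has 30 days: +30 → May 1, 1895 (95 left).
May has 31 days: +31 → Jun 1, 1895 (64 left).
Jun has 30 days: +30 → Jul 1, 1895 (34 left).
Jul has 31 days: +31 → Aug 1, 1895 (3 left).
+3 → Aug 4, 1895.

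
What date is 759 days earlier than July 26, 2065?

June 28, 2063

−365 (one year) → Jul 26, 2064 (394 left).
−26 → Jun 30, 2064 (end of Jun, 30 days; 368 left).
−30 → May 31, 2064 (end of May, 31 days; 338 left).
−31 → Apr 30, 2064 (end of Apr, 30 days; 307 left).
−30 → Mar 31, 2064 (end of Mar, 31 days; 277 left).
−31 → Feb 29, 2064 (end of Feb, 29 days; 246 left).
−29 → Jan 31, 2064 (end of Jan, 31 days; 217 left).
−31 → Dec 31, 2063 (end of Dec, 31 days; 186 left).
−31 → Nov 30, 2063 (end of Nov, 30 days; 155 left).
−30 → Oct 31, 2063 (end of Oct, 31 days; 125 left).
−31 → Sep 30, 2063 (end of Sep, 30 days; 94 left).
−30 → Aug 31, 2063 (end of Aug, 31 days; 64 left).
−31 → Jul 31, 2063 (end of Jul, 31 days; 33 left).
−31 → Jun 30, 2063 (end of Jun, 30 days; 2 left).
−2 → Jun 28, 2063.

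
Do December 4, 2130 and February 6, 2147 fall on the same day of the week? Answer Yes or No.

From Dec 4, 2130 to Feb 6, 2147 is 5908 days.
5908 mod 7 = 0, so they are the same weekday.
(Dec 4, 2130 is a Monday; Feb 6, 2147 is a Monday.)

Yes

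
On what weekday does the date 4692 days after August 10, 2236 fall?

Aug 10, 2236 is a Wednesday.
4692 mod 7 = 2, so 4692 days after a Wednesday is Wednesday + 2 = Friday.

Friday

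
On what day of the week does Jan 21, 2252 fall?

Doomsday rule: the anchor day for the 2200s is Friday. For year 52: 52÷12 = 4 r 4, and 4÷4 = 1, so 4+4+1 = 9.
Friday + 9 ≡ Sunday — that's 2252's doomsday.
In January the doomsday date is Jan 4 (2252 is a leap year (divisible by 4)).
Jan 21 is 17 days after Jan 4; 17 mod 7 = 3, so Sunday + 3 = Wednesday.

Wednesday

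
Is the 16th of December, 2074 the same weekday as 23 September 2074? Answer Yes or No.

Yes

From Sep 23, 2074 to Dec 16, 2074 is 84 days.
84 mod 7 = 0, so they are the same weekday.
(Sep 23, 2074 is a Sunday; Dec 16, 2074 is a Sunday.)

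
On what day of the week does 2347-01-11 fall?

Doomsday rule: the anchor day for the 2300s is Wednesday. For year 47: 47÷12 = 3 r 11, and 11÷4 = 2, so 3+11+2 = 16.
Wednesday + 16 ≡ Friday — that's 2347's doomsday.
In January the doomsday date is Jan 3 (2347 is not a leap year).
Jan 11 is 8 days after Jan 3; 8 mod 7 = 1, so Friday + 1 = Saturday.

Saturday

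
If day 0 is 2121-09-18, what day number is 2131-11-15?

3710

Sep 18, 2121 → Sep 18, 2122: 365 days.
Sep 18, 2122 → Sep 18, 2123: 365 days.
Sep 18, 2123 → Sep 18, 2124: 366 days (Feb 29, 2124 is in that span).
Sep 18, 2124 → Sep 18, 2125: 365 days.
Sep 18, 2125 → Sep 18, 2126: 365 days.
Sep 18, 2126 → Sep 18, 2127: 365 days.
Sep 18, 2127 → Sep 18, 2128: 366 days (Feb 29, 2128 is in that span).
Sep 18, 2128 → Sep 18, 2129: 365 days.
Sep 18, 2129 → Sep 18, 2130: 365 days.
Sep 18, 2130 → Sep 18, 2131: 365 days.
Sep 18, 2131 → Oct 18, 2131: 30 days (September has 30).
Oct 18, 2131 → Nov 15, 2131: 28 days.
Total: 3710 days.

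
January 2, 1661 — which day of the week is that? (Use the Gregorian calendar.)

Doomsday rule: the anchor day for the 1600s is Tuesday. For year 61: 61÷12 = 5 r 1, and 1÷4 = 0, so 5+1+0 = 6.
Tuesday + 6 ≡ Monday — that's 1661's doomsday.
In January the doomsday date is Jan 3 (1661 is not a leap year).
Jan 2 is 1 day before Jan 3; 1 mod 7 = 1, so Monday − 1 = Sunday.

Sunday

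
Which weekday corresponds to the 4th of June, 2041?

Tuesday

Doomsday rule: the anchor day for the 2000s is Tuesday. For year 41: 41÷12 = 3 r 5, and 5÷4 = 1, so 3+5+1 = 9.
Tuesday + 9 ≡ Thursday — that's 2041's doomsday.
In June the doomsday date is Jun 6.
Jun 4 is 2 days before Jun 6; 2 mod 7 = 2, so Thursday − 2 = Tuesday.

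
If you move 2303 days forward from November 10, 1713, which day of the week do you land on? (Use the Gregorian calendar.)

Nov 10, 1713 is a Friday.
2303 mod 7 = 0, so 2303 days after a Friday is Friday + 0 = Friday.

Friday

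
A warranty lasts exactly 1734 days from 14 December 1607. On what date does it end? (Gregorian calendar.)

+366 (one year; includes Feb 29, 1608) → Dec 14, 1608 (1368 left).
+365 (one year) → Dec 14, 1609 (1003 left).
+365 (one year) → Dec 14, 1610 (638 left).
+365 (one year) → Dec 14, 1611 (273 left).
Dec has 31 days: +18 → Jan 1, 1612 (255 left).
Jan has 31 days: +31 → Feb 1, 1612 (224 left).
Feb has 29 days: +29 → Mar 1, 1612 (195 left).
Mar has 31 days: +31 → Apr 1, 1612 (164 left).
Apr has 30 days: +30 → May 1, 1612 (134 left).
May has 31 days: +31 → Jun 1, 1612 (103 left).
Jun has 30 days: +30 → Jul 1, 1612 (73 left).
Jul has 31 days: +31 → Aug 1, 1612 (42 left).
Aug has 31 days: +31 → Sep 1, 1612 (11 left).
+11 → Sep 12, 1612.

September 12, 1612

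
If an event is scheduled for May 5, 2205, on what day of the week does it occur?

Sunday

Doomsday rule: the anchor day for the 2200s is Friday. For year 05: 5÷12 = 0 r 5, and 5÷4 = 1, so 0+5+1 = 6.
Friday + 6 ≡ Thursday — that's 2205's doomsday.
In May the doomsday date is May 9.
May 5 is 4 days before May 9; 4 mod 7 = 4, so Thursday − 4 = Sunday.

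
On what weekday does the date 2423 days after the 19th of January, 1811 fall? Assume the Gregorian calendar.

Sunday

First find the weekday of Jan 19, 1811. Doomsday rule: the anchor day for the 1800s is Friday. For year 11: 11÷12 = 0 r 11, and 11÷4 = 2, so 0+11+2 = 13.
Friday + 13 ≡ Thursday — that's 1811's doomsday.
In January the doomsday date is Jan 3 (1811 is not a leap year).
Jan 19 is 16 days after Jan 3; 16 mod 7 = 2, so Thursday + 2 = Saturday.
2423 mod 7 = 1, so 2423 days after a Saturday is Saturday + 1 = Sunday.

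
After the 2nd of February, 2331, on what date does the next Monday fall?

Feb 2, 2331 is a Monday.
From Monday to the next Monday is 7 days.
Feb 2, 2331 + 7 = Feb 9, 2331.

February 9, 2331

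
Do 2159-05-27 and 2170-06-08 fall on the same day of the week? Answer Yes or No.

From May 27, 2159 to Jun 8, 2170 is 4030 days.
4030 mod 7 = 5, so they are different weekdays.
(May 27, 2159 is a Sunday; Jun 8, 2170 is a Friday.)

No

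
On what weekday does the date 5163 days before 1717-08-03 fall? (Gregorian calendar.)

Friday

First find the weekday of Aug 3, 1717. Doomsday rule: the anchor day for the 1700s is Sunday. For year 17: 17÷12 = 1 r 5, and 5÷4 = 1, so 1+5+1 = 7.
Sunday + 7 ≡ Sunday — that's 1717's doomsday.
In August the doomsday date is Aug 8.
Aug 3 is 5 days before Aug 8; 5 mod 7 = 5, so Sunday − 5 = Tuesday.
5163 mod 7 = 4, so 5163 days before a Tuesday is Tuesday − 4 = Friday.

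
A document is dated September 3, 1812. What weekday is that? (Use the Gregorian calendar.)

Doomsday rule: the anchor day for the 1800s is Friday. For year 12: 12÷12 = 1 r 0, and 0÷4 = 0, so 1+0+0 = 1.
Friday + 1 ≡ Saturday — that's 1812's doomsday.
In September the doomsday date is Sep 5.
Sep 3 is 2 days before Sep 5; 2 mod 7 = 2, so Saturday − 2 = Thursday.

Thursday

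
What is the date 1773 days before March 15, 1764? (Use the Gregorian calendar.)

May 8, 1759

−366 (one year; includes Feb 29, 1764) → Mar 15, 1763 (1407 left).
−365 (one year) → Mar 15, 1762 (1042 left).
−365 (one year) → Mar 15, 1761 (677 left).
−365 (one year) → Mar 15, 1760 (312 left).
−15 → Feb 29, 1760 (end of Feb, 29 days; 297 left).
−29 → Jan 31, 1760 (end of Jan, 31 days; 268 left).
−31 → Dec 31, 1759 (end of Dec, 31 days; 237 left).
−31 → Nov 30, 1759 (end of Nov, 30 days; 206 left).
−30 → Oct 31, 1759 (end of Oct, 31 days; 176 left).
−31 → Sep 30, 1759 (end of Sep, 30 days; 145 left).
−30 → Aug 31, 1759 (end of Aug, 31 days; 115 left).
−31 → Jul 31, 1759 (end of Jul, 31 days; 84 left).
−31 → Jun 30, 1759 (end of Jun, 30 days; 53 left).
−30 → May 31, 1759 (end of May, 31 days; 23 left).
−23 → May 8, 1759.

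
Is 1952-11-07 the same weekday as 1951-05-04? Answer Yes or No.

Yes

From May 4, 1951 to Nov 7, 1952 is 553 days.
553 mod 7 = 0, so they are the same weekday.
(May 4, 1951 is a Friday; Nov 7, 1952 is a Friday.)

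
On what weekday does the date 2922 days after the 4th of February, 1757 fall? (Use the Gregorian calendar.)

Monday

Feb 4, 1757 is a Friday.
2922 mod 7 = 3, so 2922 days after a Friday is Friday + 3 = Monday.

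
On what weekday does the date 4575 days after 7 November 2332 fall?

Nov 7, 2332 is a Monday.
4575 mod 7 = 4, so 4575 days after a Monday is Monday + 4 = Friday.

Friday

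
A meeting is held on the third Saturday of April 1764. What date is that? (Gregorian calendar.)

April 1, 1764 is a Sunday.
The first Saturday is therefore April 7 (6 days later).
The third Saturday is 7 + 2×7 = April 21.

April 21, 1764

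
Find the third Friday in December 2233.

December 20, 2233

December 1, 2233 is a Sunday.
The first Friday is therefore December 6 (5 days later).
The third Friday is 6 + 2×7 = December 20.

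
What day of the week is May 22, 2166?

Doomsday rule: the anchor day for the 2100s is Sunday. For year 66: 66÷12 = 5 r 6, and 6÷4 = 1, so 5+6+1 = 12.
Sunday + 12 ≡ Friday — that's 2166's doomsday.
In May the doomsday date is May 9.
May 22 is 13 days after May 9; 13 mod 7 = 6, so Friday + 6 = Thursday.

Thursday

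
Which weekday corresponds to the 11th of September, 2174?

Doomsday rule: the anchor day for the 2100s is Sunday. For year 74: 74÷12 = 6 r 2, and 2÷4 = 0, so 6+2+0 = 8.
Sunday + 8 ≡ Monday — that's 2174's doomsday.
In September the doomsday date is Sep 5.
Sep 11 is 6 days after Sep 5; 6 mod 7 = 6, so Monday + 6 = Sunday.

Sunday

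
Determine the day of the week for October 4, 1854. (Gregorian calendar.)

Wednesday

Doomsday rule: the anchor day for the 1800s is Friday. For year 54: 54÷12 = 4 r 6, and 6÷4 = 1, so 4+6+1 = 11.
Friday + 11 ≡ Tuesday — that's 1854's doomsday.
In October the doomsday date is Oct 10.
Oct 4 is 6 days before Oct 10; 6 mod 7 = 6, so Tuesday − 6 = Wednesday.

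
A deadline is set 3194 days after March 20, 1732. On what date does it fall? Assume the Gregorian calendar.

December 17, 1740

+365 (one year) → Mar 20, 1733 (2829 left).
+365 (one year) → Mar 20, 1734 (2464 left).
+365 (one year) → Mar 20, 1735 (2099 left).
+366 (one year; includes Feb 29, 1736) → Mar 20, 1736 (1733 left).
+365 (one year) → Mar 20, 1737 (1368 left).
+365 (one year) → Mar 20, 1738 (1003 left).
+365 (one year) → Mar 20, 1739 (638 left).
+366 (one year; includes Feb 29, 1740) → Mar 20, 1740 (272 left).
Mar has 31 days: +12 → Apr 1, 1740 (260 left).
Apr has 30 days: +30 → May 1, 1740 (230 left).
May has 31 days: +31 → Jun 1, 1740 (199 left).
Jun has 30 days: +30 → Jul 1, 1740 (169 left).
Jul has 31 days: +31 → Aug 1, 1740 (138 left).
Aug has 31 days: +31 → Sep 1, 1740 (107 left).
Sep has 30 days: +30 → Oct 1, 1740 (77 left).
Oct has 31 days: +31 → Nov 1, 1740 (46 left).
Nov has 30 days: +30 → Dec 1, 1740 (16 left).
+16 → Dec 17, 1740.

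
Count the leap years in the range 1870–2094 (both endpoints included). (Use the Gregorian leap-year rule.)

Multiples of 4 in [1870,2094]: 56.
Of those, multiples of 100: 2 (not leap unless ÷400).
Multiples of 400: 1.
Leap years = 56 − 2 + 1 = 55.

55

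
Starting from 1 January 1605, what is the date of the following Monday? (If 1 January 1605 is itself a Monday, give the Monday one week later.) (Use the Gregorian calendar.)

Jan 1, 1605 is a Saturday.
From Saturday to the next Monday is 2 days.
Jan 1, 1605 + 2 = Jan 3, 1605.

January 3, 1605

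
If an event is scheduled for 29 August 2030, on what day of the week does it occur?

Doomsday rule: the anchor day for the 2000s is Tuesday. For year 30: 30÷12 = 2 r 6, and 6÷4 = 1, so 2+6+1 = 9.
Tuesday + 9 ≡ Thursday — that's 2030's doomsday.
In August the doomsday date is Aug 8.
Aug 29 is 21 days after Aug 8; 21 mod 7 = 0, so Thursday + 0 = Thursday.

Thursday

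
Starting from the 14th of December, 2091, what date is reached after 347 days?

Dec has 31 days: +18 → Jan 1, 2092 (329 left).
Jan has 31 days: +31 → Feb 1, 2092 (298 left).
Feb has 29 days: +29 → Mar 1, 2092 (269 left).
Mar has 31 days: +31 → Apr 1, 2092 (238 left).
Apr has 30 days: +30 → May 1, 2092 (208 left).
May has 31 days: +31 → Jun 1, 2092 (177 left).
Jun has 30 days: +30 → Jul 1, 2092 (147 left).
Jul has 31 days: +31 → Aug 1, 2092 (116 left).
Aug has 31 days: +31 → Sep 1, 2092 (85 left).
Sep has 30 days: +30 → Oct 1, 2092 (55 left).
Oct has 31 days: +31 → Nov 1, 2092 (24 left).
+24 → Nov 25, 2092.

November 25, 2092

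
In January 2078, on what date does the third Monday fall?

January 1, 2078 is a Saturday.
The first Monday is therefore January 3 (2 days later).
The third Monday is 3 + 2×7 = January 17.

January 17, 2078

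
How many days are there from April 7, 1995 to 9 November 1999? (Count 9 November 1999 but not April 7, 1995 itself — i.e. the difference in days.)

Apr 7, 1995 → Apr 7, 1996: 366 days (Feb 29, 1996 is in that span).
Apr 7, 1996 → Apr 7, 1997: 365 days.
Apr 7, 1997 → Apr 7, 1998: 365 days.
Apr 7, 1998 → Apr 7, 1999: 365 days.
Apr 7, 1999 → May 7, 1999: 30 days (April has 30).
May 7, 1999 → Jun 7, 1999: 31 days (May has 31).
Jun 7, 1999 → Jul 7, 1999: 30 days (June has 30).
Jul 7, 1999 → Aug 7, 1999: 31 days (July has 31).
Aug 7, 1999 → Sep 7, 1999: 31 days (August has 31).
Sep 7, 1999 → Oct 7, 1999: 30 days (September has 30).
Oct 7, 1999 → Nov 7, 1999: 31 days (October has 31).
Nov 7, 1999 → Nov 9, 1999: 2 days.
Total: 1677 days.

1677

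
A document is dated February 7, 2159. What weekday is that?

Wednesday

Doomsday rule: the anchor day for the 2100s is Sunday. For year 59: 59÷12 = 4 r 11, and 11÷4 = 2, so 4+11+2 = 17.
Sunday + 17 ≡ Wednesday — that's 2159's doomsday.
In February the doomsday date is Feb 28 (2159 is not a leap year).
Feb 7 is 21 days before Feb 28; 21 mod 7 = 0, so Wednesday − 0 = Wednesday.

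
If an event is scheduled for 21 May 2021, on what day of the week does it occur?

Doomsday rule: the anchor day for the 2000s is Tuesday. For year 21: 21÷12 = 1 r 9, and 9÷4 = 2, so 1+9+2 = 12.
Tuesday + 12 ≡ Sunday — that's 2021's doomsday.
In May the doomsday date is May 9.
May 21 is 12 days after May 9; 12 mod 7 = 5, so Sunday + 5 = Friday.

Friday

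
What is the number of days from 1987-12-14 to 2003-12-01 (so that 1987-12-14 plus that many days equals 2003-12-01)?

5831

Dec 14, 1987 → Dec 14, 1988: 366 days (Feb 29, 1988 is in that span).
Dec 14, 1988 → Dec 14, 1989: 365 days.
Dec 14, 1989 → Dec 14, 1990: 365 days.
Dec 14, 1990 → Dec 14, 1991: 365 days.
Dec 14, 1991 → Dec 14, 1992: 366 days (Feb 29, 1992 is in that span).
Dec 14, 1992 → Dec 14, 1993: 365 days.
Dec 14, 1993 → Dec 14, 1994: 365 days.
Dec 14, 1994 → Dec 14, 1995: 365 days.
Dec 14, 1995 → Dec 14, 1996: 366 days (Feb 29, 1996 is in that span).
Dec 14, 1996 → Dec 14, 1997: 365 days.
Dec 14, 1997 → Dec 14, 1998: 365 days.
Dec 14, 1998 → Dec 14, 1999: 365 days.
Dec 14, 1999 → Dec 14, 2000: 366 days (Feb 29, 2000 is in that span).
Dec 14, 2000 → Dec 14, 2001: 365 days.
Dec 14, 2001 → Dec 14, 2002: 365 days.
Dec 14, 2002 → Jan 14, 2003: 31 days (December has 31).
Jan 14, 2003 → Feb 14, 2003: 31 days (January has 31).
Feb 14, 2003 → Mar 14, 2003: 28 days (February has 28).
Mar 14, 2003 → Apr 14, 2003: 31 days (March has 31).
Apr 14, 2003 → May 14, 2003: 30 days (April has 30).
May 14, 2003 → Jun 14, 2003: 31 days (May has 31).
Jun 14, 2003 → Jul 14, 2003: 30 days (June has 30).
Jul 14, 2003 → Aug 14, 2003: 31 days (July has 31).
Aug 14, 2003 → Sep 14, 2003: 31 days (August has 31).
Sep 14, 2003 → Oct 14, 2003: 30 days (September has 30).
Oct 14, 2003 → Nov 14, 2003: 31 days (October has 31).
Nov 14, 2003 → Dec 1, 2003: 17 days.
Total: 5831 days.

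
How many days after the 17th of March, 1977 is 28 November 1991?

5369

Mar 17, 1977 → Mar 17, 1978: 365 days.
Mar 17, 1978 → Mar 17, 1979: 365 days.
Mar 17, 1979 → Mar 17, 1980: 366 days (Feb 29, 1980 is in that span).
Mar 17, 1980 → Mar 17, 1981: 365 days.
Mar 17, 1981 → Mar 17, 1982: 365 days.
Mar 17, 1982 → Mar 17, 1983: 365 days.
Mar 17, 1983 → Mar 17, 1984: 366 days (Feb 29, 1984 is in that span).
Mar 17, 1984 → Mar 17, 1985: 365 days.
Mar 17, 1985 → Mar 17, 1986: 365 days.
Mar 17, 1986 → Mar 17, 1987: 365 days.
Mar 17, 1987 → Mar 17, 1988: 366 days (Feb 29, 1988 is in that span).
Mar 17, 1988 → Mar 17, 1989: 365 days.
Mar 17, 1989 → Mar 17, 1990: 365 days.
Mar 17, 1990 → Mar 17, 1991: 365 days.
Mar 17, 1991 → Apr 17, 1991: 31 days (March has 31).
Apr 17, 1991 → May 17, 1991: 30 days (April has 30).
May 17, 1991 → Jun 17, 1991: 31 days (May has 31).
Jun 17, 1991 → Jul 17, 1991: 30 days (June has 30).
Jul 17, 1991 → Aug 17, 1991: 31 days (July has 31).
Aug 17, 1991 → Sep 17, 1991: 31 days (August has 31).
Sep 17, 1991 → Oct 17, 1991: 30 days (September has 30).
Oct 17, 1991 → Nov 17, 1991: 31 days (October has 31).
Nov 17, 1991 → Nov 28, 1991: 11 days.
Total: 5369 days.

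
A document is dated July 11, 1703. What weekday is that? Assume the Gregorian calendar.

Wednesday

Doomsday rule: the anchor day for the 1700s is Sunday. For year 03: 3÷12 = 0 r 3, and 3÷4 = 0, so 0+3+0 = 3.
Sunday + 3 ≡ Wednesday — that's 1703's doomsday.
In July the doomsday date is Jul 11.
Jul 11 is the doomsday itself: Wednesday.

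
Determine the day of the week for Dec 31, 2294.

Monday

Doomsday rule: the anchor day for the 2200s is Friday. For year 94: 94÷12 = 7 r 10, and 10÷4 = 2, so 7+10+2 = 19.
Friday + 19 ≡ Wednesday — that's 2294's doomsday.
In December the doomsday date is Dec 12.
Dec 31 is 19 days after Dec 12; 19 mod 7 = 5, so Wednesday + 5 = Monday.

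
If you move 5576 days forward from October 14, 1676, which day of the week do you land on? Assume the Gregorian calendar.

First find the weekday of Oct 14, 1676. Doomsday rule: the anchor day for the 1600s is Tuesday. For year 76: 76÷12 = 6 r 4, and 4÷4 = 1, so 6+4+1 = 11.
Tuesday + 11 ≡ Saturday — that's 1676's doomsday.
In October the doomsday date is Oct 10.
Oct 14 is 4 days after Oct 10; 4 mod 7 = 4, so Saturday + 4 = Wednesday.
5576 mod 7 = 4, so 5576 days after a Wednesday is Wednesday + 4 = Sunday.

Sunday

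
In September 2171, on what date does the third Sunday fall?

September 1, 2171 is a Sunday.
The first Sunday is therefore September 1 (same day).
The third Sunday is 1 + 2×7 = September 15.

September 15, 2171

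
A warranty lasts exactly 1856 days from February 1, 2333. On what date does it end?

+365 (one year) → Feb 1, 2334 (1491 left).
+365 (one year) → Feb 1, 2335 (1126 left).
+365 (one year) → Feb 1, 2336 (761 left).
+366 (one year; includes Feb 29, 2336) → Feb 1, 2337 (395 left).
Feb has 28 days: +28 → Mar 1, 2337 (367 left).
Mar has 31 days: +31 → Apr 1, 2337 (336 left).
Apr has 30 days: +30 → May 1, 2337 (306 left).
May has 31 days: +31 → Jun 1, 2337 (275 left).
Jun has 30 days: +30 → Jul 1, 2337 (245 left).
Jul has 31 days: +31 → Aug 1, 2337 (214 left).
Aug has 31 days: +31 → Sep 1, 2337 (183 left).
Sep has 30 days: +30 → Oct 1, 2337 (153 left).
Oct has 31 days: +31 → Nov 1, 2337 (122 left).
Nov has 30 days: +30 → Dec 1, 2337 (92 left).
Dec has 31 days: +31 → Jan 1, 2338 (61 left).
Jan has 31 days: +31 → Feb 1, 2338 (30 left).
Feb has 28 days: +28 → Mar 1, 2338 (2 left).
+2 → Mar 3, 2338.

March 3, 2338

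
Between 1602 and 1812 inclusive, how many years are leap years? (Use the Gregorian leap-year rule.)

51

Multiples of 4 in [1602,1812]: 53.
Of those, multiples of 100: 2 (not leap unless ÷400).
Multiples of 400: 0.
Leap years = 53 − 2 + 0 = 51.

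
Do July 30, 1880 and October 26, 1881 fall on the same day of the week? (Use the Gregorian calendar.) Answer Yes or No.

From Jul 30, 1880 to Oct 26, 1881 is 453 days.
453 mod 7 = 5, so they are different weekdays.
(Jul 30, 1880 is a Friday; Oct 26, 1881 is a Wednesday.)

No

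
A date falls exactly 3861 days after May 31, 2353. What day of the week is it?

Thursday

First find the weekday of May 31, 2353. Doomsday rule: the anchor day for the 2300s is Wednesday. For year 53: 53÷12 = 4 r 5, and 5÷4 = 1, so 4+5+1 = 10.
Wednesday + 10 ≡ Saturday — that's 2353's doomsday.
In May the doomsday date is May 9.
May 31 is 22 days after May 9; 22 mod 7 = 1, so Saturday + 1 = Sunday.
3861 mod 7 = 4, so 3861 days after a Sunday is Sunday + 4 = Thursday.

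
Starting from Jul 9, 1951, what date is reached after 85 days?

Jul has 31 days: +23 → Aug 1, 1951 (62 left).
Aug has 31 days: +31 → Sep 1, 1951 (31 left).
Sep has 30 days: +30 → Oct 1, 1951 (1 left).
+1 → Oct 2, 1951.

October 2, 1951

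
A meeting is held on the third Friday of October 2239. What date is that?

October 1, 2239 is a Tuesday.
The first Friday is therefore October 4 (3 days later).
The third Friday is 4 + 2×7 = October 18.

October 18, 2239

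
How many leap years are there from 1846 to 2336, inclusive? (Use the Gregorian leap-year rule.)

119

Multiples of 4 in [1846,2336]: 123.
Of those, multiples of 100: 5 (not leap unless ÷400).
Multiples of 400: 1.
Leap years = 123 − 5 + 1 = 119.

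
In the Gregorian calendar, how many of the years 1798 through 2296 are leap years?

Multiples of 4 in [1798,2296]: 125.
Of those, multiples of 100: 5 (not leap unless ÷400).
Multiples of 400: 1.
Leap years = 125 − 5 + 1 = 121.

121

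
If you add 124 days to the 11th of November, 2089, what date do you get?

March 15, 2090

Nov has 30 days: +20 → Dec 1, 2089 (104 left).
Dec has 31 days: +31 → Jan 1, 2090 (73 left).
Jan has 31 days: +31 → Feb 1, 2090 (42 left).
Feb has 28 days: +28 → Mar 1, 2090 (14 left).
+14 → Mar 15, 2090.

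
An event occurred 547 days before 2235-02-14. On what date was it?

−365 (one year) → Feb 14, 2234 (182 left).
−14 → Jan 31, 2234 (end of Jan, 31 days; 168 left).
−31 → Dec 31, 2233 (end of Dec, 31 days; 137 left).
−31 → Nov 30, 2233 (end of Nov, 30 days; 106 left).
−30 → Oct 31, 2233 (end of Oct, 31 days; 76 left).
−31 → Sep 30, 2233 (end of Sep, 30 days; 45 left).
−30 → Aug 31, 2233 (end of Aug, 31 days; 15 left).
−15 → Aug 16, 2233.

August 16, 2233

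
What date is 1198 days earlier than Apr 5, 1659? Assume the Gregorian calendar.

−365 (one year) → Apr 5, 1658 (833 left).
−365 (one year) → Apr 5, 1657 (468 left).
−365 (one year) → Apr 5, 1656 (103 left).
−5 → Mar 31, 1656 (end of Mar, 31 days; 98 left).
−31 → Feb 29, 1656 (end of Feb, 29 days; 67 left).
−29 → Jan 31, 1656 (end of Jan, 31 days; 38 left).
−31 → Dec 31, 1655 (end of Dec, 31 days; 7 left).
−7 → Dec 24, 1655.

December 24, 1655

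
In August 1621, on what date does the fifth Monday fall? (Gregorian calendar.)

August 1, 1621 is a Sunday.
The first Monday is therefore August 2 (1 days later).
The fifth Monday is 2 + 4×7 = August 30.

August 30, 1621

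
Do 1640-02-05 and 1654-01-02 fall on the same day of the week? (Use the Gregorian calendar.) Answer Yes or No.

From Feb 5, 1640 to Jan 2, 1654 is 5080 days.
5080 mod 7 = 5, so they are different weekdays.
(Feb 5, 1640 is a Sunday; Jan 2, 1654 is a Friday.)

No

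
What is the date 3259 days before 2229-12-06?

January 3, 2221

−365 (one year) → Dec 6, 2228 (2894 left).
−366 (one year; includes Feb 29, 2228) → Dec 6, 2227 (2528 left).
−365 (one year) → Dec 6, 2226 (2163 left).
−365 (one year) → Dec 6, 2225 (1798 left).
−365 (one year) → Dec 6, 2224 (1433 left).
−366 (one year; includes Feb 29, 2224) → Dec 6, 2223 (1067 left).
−365 (one year) → Dec 6, 2222 (702 left).
−365 (one year) → Dec 6, 2221 (337 left).
−6 → Nov 30, 2221 (end of Nov, 30 days; 331 left).
−30 → Oct 31, 2221 (end of Oct, 31 days; 301 left).
−31 → Sep 30, 2221 (end of Sep, 30 days; 270 left).
−30 → Aug 31, 2221 (end of Aug, 31 days; 240 left).
−31 → Jul 31, 2221 (end of Jul, 31 days; 209 left).
−31 → Jun 30, 2221 (end of Jun, 30 days; 178 left).
−30 → May 31, 2221 (end of May, 31 days; 148 left).
−31 → Apr 30, 2221 (end of Apr, 30 days; 117 left).
−30 → Mar 31, 2221 (end of Mar, 31 days; 87 left).
−31 → Feb 28, 2221 (end of Feb, 28 days; 56 left).
−28 → Jan 31, 2221 (end of Jan, 31 days; 28 left).
−28 → Jan 3, 2221.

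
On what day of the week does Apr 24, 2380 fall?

Thursday

Doomsday rule: the anchor day for the 2300s is Wednesday. For year 80: 80÷12 = 6 r 8, and 8÷4 = 2, so 6+8+2 = 16.
Wednesday + 16 ≡ Friday — that's 2380's doomsday.
In April the doomsday date is Apr 4.
Apr 24 is 20 days after Apr 4; 20 mod 7 = 6, so Friday + 6 = Thursday.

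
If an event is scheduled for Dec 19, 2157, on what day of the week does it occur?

Monday

Doomsday rule: the anchor day for the 2100s is Sunday. For year 57: 57÷12 = 4 r 9, and 9÷4 = 2, so 4+9+2 = 15.
Sunday + 15 ≡ Monday — that's 2157's doomsday.
In December the doomsday date is Dec 12.
Dec 19 is 7 days after Dec 12; 7 mod 7 = 0, so Monday + 0 = Monday.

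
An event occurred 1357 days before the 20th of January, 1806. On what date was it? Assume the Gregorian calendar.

−365 (one year) → Jan 20, 1805 (992 left).
−366 (one year; includes Feb 29, 1804) → Jan 20, 1804 (626 left).
−365 (one year) → Jan 20, 1803 (261 left).
−20 → Dec 31, 1802 (end of Dec, 31 days; 241 left).
−31 → Nov 30, 1802 (end of Nov, 30 days; 210 left).
−30 → Oct 31, 1802 (end of Oct, 31 days; 180 left).
−31 → Sep 30, 1802 (end of Sep, 30 days; 149 left).
−30 → Aug 31, 1802 (end of Aug, 31 days; 119 left).
−31 → Jul 31, 1802 (end of Jul, 31 days; 88 left).
−31 → Jun 30, 1802 (end of Jun, 30 days; 57 left).
−30 → May 31, 1802 (end of May, 31 days; 27 left).
−27 → May 4, 1802.

May 4, 1802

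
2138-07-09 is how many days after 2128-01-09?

Jan 9, 2128 → Jan 9, 2129: 366 days (Feb 29, 2128 is in that span).
Jan 9, 2129 → Jan 9, 2130: 365 days.
Jan 9, 2130 → Jan 9, 2131: 365 days.
Jan 9, 2131 → Jan 9, 2132: 365 days.
Jan 9, 2132 → Jan 9, 2133: 366 days (Feb 29, 2132 is in that span).
Jan 9, 2133 → Jan 9, 2134: 365 days.
Jan 9, 2134 → Jan 9, 2135: 365 days.
Jan 9, 2135 → Jan 9, 2136: 365 days.
Jan 9, 2136 → Jan 9, 2137: 366 days (Feb 29, 2136 is in that span).
Jan 9, 2137 → Jan 9, 2138: 365 days.
Jan 9, 2138 → Feb 9, 2138: 31 days (January has 31).
Feb 9, 2138 → Mar 9, 2138: 28 days (February has 28).
Mar 9, 2138 → Apr 9, 2138: 31 days (March has 31).
Apr 9, 2138 → May 9, 2138: 30 days (April has 30).
May 9, 2138 → Jun 9, 2138: 31 days (May has 31).
Jun 9, 2138 → Jul 9, 2138: 30 days.
Total: 3834 days.

3834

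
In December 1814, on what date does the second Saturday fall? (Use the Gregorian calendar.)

December 1, 1814 is a Thursday.
The first Saturday is therefore December 3 (2 days later).
The second Saturday is 3 + 1×7 = December 10.

December 10, 1814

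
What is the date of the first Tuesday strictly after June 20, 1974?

Jun 20, 1974 is a Thursday.
From Thursday to the next Tuesday is 5 days.
Jun 20, 1974 + 5 = Jun 25, 1974.

June 25, 1974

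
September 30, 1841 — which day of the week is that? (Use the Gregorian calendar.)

Thursday

Doomsday rule: the anchor day for the 1800s is Friday. For year 41: 41÷12 = 3 r 5, and 5÷4 = 1, so 3+5+1 = 9.
Friday + 9 ≡ Sunday — that's 1841's doomsday.
In September the doomsday date is Sep 5.
Sep 30 is 25 days after Sep 5; 25 mod 7 = 4, so Sunday + 4 = Thursday.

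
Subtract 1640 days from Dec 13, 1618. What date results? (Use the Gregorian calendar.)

−365 (one year) → Dec 13, 1617 (1275 left).
−365 (one year) → Dec 13, 1616 (910 left).
−366 (one year; includes Feb 29, 1616) → Dec 13, 1615 (544 left).
−365 (one year) → Dec 13, 1614 (179 left).
−13 → Nov 30, 1614 (end of Nov, 30 days; 166 left).
−30 → Oct 31, 1614 (end of Oct, 31 days; 136 left).
−31 → Sep 30, 1614 (end of Sep, 30 days; 105 left).
−30 → Aug 31, 1614 (end of Aug, 31 days; 75 left).
−31 → Jul 31, 1614 (end of Jul, 31 days; 44 left).
−31 → Jun 30, 1614 (end of Jun, 30 days; 13 left).
−13 → Jun 17, 1614.

June 17, 1614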